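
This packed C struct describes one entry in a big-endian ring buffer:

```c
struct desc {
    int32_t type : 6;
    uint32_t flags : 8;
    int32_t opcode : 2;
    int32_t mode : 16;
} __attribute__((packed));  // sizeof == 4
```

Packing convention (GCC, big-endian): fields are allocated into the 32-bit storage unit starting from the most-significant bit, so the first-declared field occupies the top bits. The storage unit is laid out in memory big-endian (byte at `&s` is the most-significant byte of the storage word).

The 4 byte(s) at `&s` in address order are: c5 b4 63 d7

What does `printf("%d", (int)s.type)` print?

-15

[0]=0xc5 [1]=0xb4 [2]=0x63 [3]=0xd7 (big-endian) → word 0xc5b463d7
type:6 @ bit 26 → (0xc5b463d7>>26)&0x3f = 0x31  ←
flags:8 @ bit 18 → (0xc5b463d7>>18)&0xff = 0x6d
opcode:2 @ bit 16 → (0xc5b463d7>>16)&0x3 = 0x0
mode:16 @ bit 0 → (0xc5b463d7>>0)&0xffff = 0x63d7
type signed 6b, MSB=1: 49 - 64 = -15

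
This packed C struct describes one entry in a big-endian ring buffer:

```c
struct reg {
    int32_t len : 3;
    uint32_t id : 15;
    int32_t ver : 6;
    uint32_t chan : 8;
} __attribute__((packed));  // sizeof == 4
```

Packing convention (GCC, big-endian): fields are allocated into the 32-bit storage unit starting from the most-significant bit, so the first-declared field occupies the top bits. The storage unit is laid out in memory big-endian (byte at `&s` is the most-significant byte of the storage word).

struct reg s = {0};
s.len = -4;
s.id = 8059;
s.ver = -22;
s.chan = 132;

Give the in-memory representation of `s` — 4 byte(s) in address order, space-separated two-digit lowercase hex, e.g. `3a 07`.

[29+:3] len=-4 & 0x7 = 0x4; word=0x80000000
[14+:15] id=8059 & 0x7fff = 0x1f7b; word=0x87dec000
[8+:6] ver=-22 & 0x3f = 0x2a; word=0x87deea00
[0+:8] chan=132 & 0xff = 0x84; word=0x87deea84
word = 0x87deea84 → big-endian bytes:
  [0]=0x87  [1]=0xde  [2]=0xea  [3]=0x84

87 de ea 84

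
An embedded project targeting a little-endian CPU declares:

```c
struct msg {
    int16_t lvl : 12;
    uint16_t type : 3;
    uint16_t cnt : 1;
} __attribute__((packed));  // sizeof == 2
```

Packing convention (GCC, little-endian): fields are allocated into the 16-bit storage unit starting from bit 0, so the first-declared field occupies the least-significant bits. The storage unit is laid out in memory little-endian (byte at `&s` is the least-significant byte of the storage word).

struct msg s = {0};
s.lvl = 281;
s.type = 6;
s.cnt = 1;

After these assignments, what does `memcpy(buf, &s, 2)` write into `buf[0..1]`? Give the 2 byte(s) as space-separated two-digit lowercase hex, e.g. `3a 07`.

19 e1

[0+:12] lvl=281 & 0xfff = 0x119; word=0x0119
[12+:3] type=6 & 0x7 = 0x6; word=0x6119
[15+:1] cnt=1 & 0x1 = 0x1; word=0xe119
word = 0xe119 → little-endian bytes:
  [0]=0x19  [1]=0xe1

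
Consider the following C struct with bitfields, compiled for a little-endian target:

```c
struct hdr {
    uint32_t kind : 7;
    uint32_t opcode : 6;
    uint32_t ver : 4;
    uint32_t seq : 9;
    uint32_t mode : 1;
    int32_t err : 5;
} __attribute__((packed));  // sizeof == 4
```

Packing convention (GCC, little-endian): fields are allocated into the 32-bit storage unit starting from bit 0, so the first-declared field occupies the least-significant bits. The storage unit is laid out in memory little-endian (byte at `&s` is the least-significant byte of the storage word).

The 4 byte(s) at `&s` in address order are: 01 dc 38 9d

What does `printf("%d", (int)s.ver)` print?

6

[0]=0x01 [1]=0xdc [2]=0x38 [3]=0x9d (little-endian) → word 0x9d38dc01
kind [0+:7] = (word>>0) & 0x7f = 1
opcode [7+:6] = (word>>7) & 0x3f = 56
ver [13+:4] = (word>>13) & 0xf = 6  ←
seq [17+:9] = (word>>17) & 0x1ff = 156
mode [26+:1] = (word>>26) & 0x1 = 1
err [27+:5] = (word>>27) & 0x1f = 19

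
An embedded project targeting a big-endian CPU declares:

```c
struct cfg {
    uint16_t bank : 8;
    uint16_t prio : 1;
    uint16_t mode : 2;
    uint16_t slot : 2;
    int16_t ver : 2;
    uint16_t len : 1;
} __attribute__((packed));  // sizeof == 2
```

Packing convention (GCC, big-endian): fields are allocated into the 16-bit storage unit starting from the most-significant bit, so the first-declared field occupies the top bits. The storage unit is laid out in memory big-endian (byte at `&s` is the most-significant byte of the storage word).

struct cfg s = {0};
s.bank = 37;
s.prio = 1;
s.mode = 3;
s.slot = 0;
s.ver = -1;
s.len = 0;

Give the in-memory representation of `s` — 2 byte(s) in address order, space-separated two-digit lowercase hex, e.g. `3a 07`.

[8+:8] bank=37 & 0xff = 0x25; word=0x2500
[7+:1] prio=1 & 0x1 = 0x1; word=0x2580
[5+:2] mode=3 & 0x3 = 0x3; word=0x25e0
[3+:2] slot=0 & 0x3 = 0x0; word=0x25e0
[1+:2] ver=-1 & 0x3 = 0x3; word=0x25e6
[0+:1] len=0 & 0x1 = 0x0; word=0x25e6
word = 0x25e6 → big-endian bytes:
  [0]=0x25  [1]=0xe6

25 e6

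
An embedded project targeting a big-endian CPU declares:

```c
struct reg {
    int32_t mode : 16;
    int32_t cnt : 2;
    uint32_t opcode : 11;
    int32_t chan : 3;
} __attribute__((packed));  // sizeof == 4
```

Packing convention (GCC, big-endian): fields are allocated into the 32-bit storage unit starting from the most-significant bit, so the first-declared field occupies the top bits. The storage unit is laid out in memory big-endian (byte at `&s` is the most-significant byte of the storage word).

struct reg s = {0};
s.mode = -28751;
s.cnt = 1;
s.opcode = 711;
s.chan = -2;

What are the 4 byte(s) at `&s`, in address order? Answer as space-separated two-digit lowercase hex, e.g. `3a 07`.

8f b1 56 3e

mode:16 = -28751 → 0x8fb1 << 16 → word 0x8fb10000
cnt:2 = 1 → 0x1 << 14 → word 0x8fb14000
opcode:11 = 711 → 0x2c7 << 3 → word 0x8fb15638
chan:3 = -2 → 0x6 << 0 → word 0x8fb1563e
word = 0x8fb1563e → big-endian bytes:
  [0]=0x8f  [1]=0xb1  [2]=0x56  [3]=0x3e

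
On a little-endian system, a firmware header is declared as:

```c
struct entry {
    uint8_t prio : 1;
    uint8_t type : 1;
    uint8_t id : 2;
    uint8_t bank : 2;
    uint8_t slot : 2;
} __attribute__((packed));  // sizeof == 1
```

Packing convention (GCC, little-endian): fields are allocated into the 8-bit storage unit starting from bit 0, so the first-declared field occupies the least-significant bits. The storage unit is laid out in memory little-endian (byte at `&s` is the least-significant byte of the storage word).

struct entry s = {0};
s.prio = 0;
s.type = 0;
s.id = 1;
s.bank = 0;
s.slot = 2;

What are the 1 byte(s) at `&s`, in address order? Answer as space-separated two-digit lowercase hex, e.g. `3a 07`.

84

prio (1b) val=0 bits=0x0 at bit 0: 0x00
type (1b) val=0 bits=0x0 at bit 1: 0x00
id (2b) val=1 bits=0x1 at bit 2: 0x04
bank (2b) val=0 bits=0x0 at bit 4: 0x04
slot (2b) val=2 bits=0x2 at bit 6: 0x84
word = 0x84 → little-endian bytes:
  [0]=0x84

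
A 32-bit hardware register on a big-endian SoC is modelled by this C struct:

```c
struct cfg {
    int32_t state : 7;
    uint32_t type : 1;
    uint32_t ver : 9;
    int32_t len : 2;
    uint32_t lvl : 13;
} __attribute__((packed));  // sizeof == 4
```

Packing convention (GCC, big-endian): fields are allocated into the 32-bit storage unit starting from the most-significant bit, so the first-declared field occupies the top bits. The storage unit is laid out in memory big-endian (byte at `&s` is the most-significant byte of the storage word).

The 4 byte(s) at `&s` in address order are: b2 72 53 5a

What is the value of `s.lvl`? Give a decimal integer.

[0]=0xb2 [1]=0x72 [2]=0x53 [3]=0x5a (big-endian) → word 0xb272535a
state:7 @ bit 25 → (0xb272535a>>25)&0x7f = 0x59
type:1 @ bit 24 → (0xb272535a>>24)&0x1 = 0x0
ver:9 @ bit 15 → (0xb272535a>>15)&0x1ff = 0xe4
len:2 @ bit 13 → (0xb272535a>>13)&0x3 = 0x2
lvl:13 @ bit 0 → (0xb272535a>>0)&0x1fff = 0x135a  ←

4954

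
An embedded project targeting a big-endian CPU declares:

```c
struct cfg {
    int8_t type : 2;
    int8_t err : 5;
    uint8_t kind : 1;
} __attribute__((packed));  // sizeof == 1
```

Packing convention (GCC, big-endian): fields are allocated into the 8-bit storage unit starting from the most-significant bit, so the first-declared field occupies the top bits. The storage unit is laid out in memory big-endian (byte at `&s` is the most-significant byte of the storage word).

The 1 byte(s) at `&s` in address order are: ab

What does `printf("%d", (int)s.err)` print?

[0]=0xab (big-endian) → word 0xab
type [6+:2] = (word>>6) & 0x3 = 2
err [1+:5] = (word>>1) & 0x1f = 21  ←
kind [0+:1] = (word>>0) & 0x1 = 1
err signed 5b, MSB=1: 21 - 32 = -11

-11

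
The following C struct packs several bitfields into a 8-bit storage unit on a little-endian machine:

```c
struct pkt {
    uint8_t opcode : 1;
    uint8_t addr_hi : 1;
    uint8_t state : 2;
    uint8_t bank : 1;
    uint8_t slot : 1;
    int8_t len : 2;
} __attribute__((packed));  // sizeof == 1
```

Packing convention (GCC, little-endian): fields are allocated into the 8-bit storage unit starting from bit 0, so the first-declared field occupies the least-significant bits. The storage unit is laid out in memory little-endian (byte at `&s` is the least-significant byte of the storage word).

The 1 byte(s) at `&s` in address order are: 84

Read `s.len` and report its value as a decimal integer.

-2

[0]=0x84 (little-endian) → word 0x84
opcode [0+:1] = (word>>0) & 0x1 = 0
addr_hi [1+:1] = (word>>1) & 0x1 = 0
state [2+:2] = (word>>2) & 0x3 = 1
bank [4+:1] = (word>>4) & 0x1 = 0
slot [5+:1] = (word>>5) & 0x1 = 0
len [6+:2] = (word>>6) & 0x3 = 2  ←
len signed 2b, MSB=1: 2 - 4 = -2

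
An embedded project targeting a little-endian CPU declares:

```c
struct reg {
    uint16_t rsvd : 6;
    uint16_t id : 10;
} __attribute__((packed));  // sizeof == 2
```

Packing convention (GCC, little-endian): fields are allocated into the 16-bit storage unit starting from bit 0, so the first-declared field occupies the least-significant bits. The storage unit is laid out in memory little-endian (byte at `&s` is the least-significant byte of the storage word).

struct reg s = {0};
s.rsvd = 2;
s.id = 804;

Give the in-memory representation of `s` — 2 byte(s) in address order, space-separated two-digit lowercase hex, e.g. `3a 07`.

02 c9

rsvd:6 = 2 → 0x2 << 0 → word 0x0002
id:10 = 804 → 0x324 << 6 → word 0xc902
word = 0xc902 → little-endian bytes:
  [0]=0x02  [1]=0xc9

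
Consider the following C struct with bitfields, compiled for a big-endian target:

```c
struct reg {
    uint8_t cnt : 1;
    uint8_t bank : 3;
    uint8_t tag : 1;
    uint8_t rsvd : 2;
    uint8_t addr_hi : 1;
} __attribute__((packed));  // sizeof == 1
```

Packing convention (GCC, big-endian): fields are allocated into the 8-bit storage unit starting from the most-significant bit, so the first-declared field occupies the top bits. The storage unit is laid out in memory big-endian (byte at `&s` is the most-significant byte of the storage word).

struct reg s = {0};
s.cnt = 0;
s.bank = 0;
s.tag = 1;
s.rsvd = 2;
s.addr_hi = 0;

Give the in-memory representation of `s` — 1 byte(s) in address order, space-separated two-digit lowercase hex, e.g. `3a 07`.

cnt:1 = 0 → 0x0 << 7 → word 0x00
bank:3 = 0 → 0x0 << 4 → word 0x00
tag:1 = 1 → 0x1 << 3 → word 0x08
rsvd:2 = 2 → 0x2 << 1 → word 0x0c
addr_hi:1 = 0 → 0x0 << 0 → word 0x0c
word = 0x0c → big-endian bytes:
  [0]=0x0c

0c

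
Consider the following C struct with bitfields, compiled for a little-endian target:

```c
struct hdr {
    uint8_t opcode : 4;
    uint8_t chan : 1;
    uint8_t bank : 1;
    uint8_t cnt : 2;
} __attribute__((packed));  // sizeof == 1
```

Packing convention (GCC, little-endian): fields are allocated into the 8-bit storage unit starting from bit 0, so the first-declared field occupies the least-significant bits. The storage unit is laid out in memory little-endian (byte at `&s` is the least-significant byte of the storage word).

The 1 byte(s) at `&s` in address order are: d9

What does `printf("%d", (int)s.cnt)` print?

[0]=0xd9 (little-endian) → word 0xd9
opcode [0+:4] = (word>>0) & 0xf = 9
chan [4+:1] = (word>>4) & 0x1 = 1
bank [5+:1] = (word>>5) & 0x1 = 0
cnt [6+:2] = (word>>6) & 0x3 = 3  ←

3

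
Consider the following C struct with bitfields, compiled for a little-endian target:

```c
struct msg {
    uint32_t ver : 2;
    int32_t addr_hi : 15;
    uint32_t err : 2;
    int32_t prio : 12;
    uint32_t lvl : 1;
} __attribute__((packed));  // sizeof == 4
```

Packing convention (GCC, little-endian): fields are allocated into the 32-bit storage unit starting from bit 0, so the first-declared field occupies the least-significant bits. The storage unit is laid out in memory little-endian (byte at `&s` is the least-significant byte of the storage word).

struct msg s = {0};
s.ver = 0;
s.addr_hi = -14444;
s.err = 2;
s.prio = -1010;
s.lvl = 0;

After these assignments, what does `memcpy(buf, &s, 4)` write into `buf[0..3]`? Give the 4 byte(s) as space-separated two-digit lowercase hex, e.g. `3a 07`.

[0+:2] ver=0 & 0x3 = 0x0; word=0x00000000
[2+:15] addr_hi=-14444 & 0x7fff = 0x4794; word=0x00011e50
[17+:2] err=2 & 0x3 = 0x2; word=0x00051e50
[19+:12] prio=-1010 & 0xfff = 0xc0e; word=0x60751e50
[31+:1] lvl=0 & 0x1 = 0x0; word=0x60751e50
word = 0x60751e50 → little-endian bytes:
  [0]=0x50  [1]=0x1e  [2]=0x75  [3]=0x60

50 1e 75 60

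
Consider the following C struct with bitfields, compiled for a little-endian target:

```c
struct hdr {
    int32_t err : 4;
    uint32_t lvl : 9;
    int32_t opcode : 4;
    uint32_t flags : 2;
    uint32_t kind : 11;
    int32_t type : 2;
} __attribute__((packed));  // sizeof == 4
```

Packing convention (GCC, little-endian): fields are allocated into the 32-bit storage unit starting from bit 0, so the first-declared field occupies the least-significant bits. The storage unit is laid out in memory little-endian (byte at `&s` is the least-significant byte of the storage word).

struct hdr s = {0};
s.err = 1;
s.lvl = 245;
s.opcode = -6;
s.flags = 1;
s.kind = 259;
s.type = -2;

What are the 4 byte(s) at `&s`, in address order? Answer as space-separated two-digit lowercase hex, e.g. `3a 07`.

51 4f 1b 88

[0+:4] err=1 & 0xf = 0x1; word=0x00000001
[4+:9] lvl=245 & 0x1ff = 0xf5; word=0x00000f51
[13+:4] opcode=-6 & 0xf = 0xa; word=0x00014f51
[17+:2] flags=1 & 0x3 = 0x1; word=0x00034f51
[19+:11] kind=259 & 0x7ff = 0x103; word=0x081b4f51
[30+:2] type=-2 & 0x3 = 0x2; word=0x881b4f51
word = 0x881b4f51 → little-endian bytes:
  [0]=0x51  [1]=0x4f  [2]=0x1b  [3]=0x88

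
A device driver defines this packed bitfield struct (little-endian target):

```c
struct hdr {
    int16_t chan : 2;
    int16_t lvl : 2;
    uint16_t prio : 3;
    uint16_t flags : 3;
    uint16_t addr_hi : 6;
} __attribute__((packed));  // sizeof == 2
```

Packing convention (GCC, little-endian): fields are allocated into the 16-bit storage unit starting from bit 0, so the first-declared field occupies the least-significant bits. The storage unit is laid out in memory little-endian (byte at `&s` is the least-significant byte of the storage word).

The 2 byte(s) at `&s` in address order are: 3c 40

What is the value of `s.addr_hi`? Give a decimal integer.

16

[0]=0x3c [1]=0x40 (little-endian) → word 0x403c
chan [0+:2] = (word>>0) & 0x3 = 0
lvl [2+:2] = (word>>2) & 0x3 = 3
prio [4+:3] = (word>>4) & 0x7 = 3
flags [7+:3] = (word>>7) & 0x7 = 0
addr_hi [10+:6] = (word>>10) & 0x3f = 16  ←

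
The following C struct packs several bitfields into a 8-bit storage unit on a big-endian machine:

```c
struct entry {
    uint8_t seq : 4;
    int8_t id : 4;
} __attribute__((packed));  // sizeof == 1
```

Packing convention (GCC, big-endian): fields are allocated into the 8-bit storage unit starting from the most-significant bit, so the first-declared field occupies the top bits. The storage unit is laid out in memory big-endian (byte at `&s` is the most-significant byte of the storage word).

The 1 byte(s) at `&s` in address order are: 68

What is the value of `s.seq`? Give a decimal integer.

6

[0]=0x68 (big-endian) → word 0x68
seq [4+:4] = (word>>4) & 0xf = 6  ←
id [0+:4] = (word>>0) & 0xf = 8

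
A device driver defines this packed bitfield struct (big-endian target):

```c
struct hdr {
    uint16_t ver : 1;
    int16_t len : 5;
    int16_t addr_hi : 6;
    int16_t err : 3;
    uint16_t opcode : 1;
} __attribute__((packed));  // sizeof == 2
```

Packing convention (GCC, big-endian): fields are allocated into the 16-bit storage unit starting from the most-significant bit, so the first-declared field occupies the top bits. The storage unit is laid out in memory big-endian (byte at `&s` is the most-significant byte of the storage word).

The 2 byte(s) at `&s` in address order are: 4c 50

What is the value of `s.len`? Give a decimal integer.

-13

[0]=0x4c [1]=0x50 (big-endian) → word 0x4c50
ver [15+:1] = (word>>15) & 0x1 = 0
len [10+:5] = (word>>10) & 0x1f = 19  ←
addr_hi [4+:6] = (word>>4) & 0x3f = 5
err [1+:3] = (word>>1) & 0x7 = 0
opcode [0+:1] = (word>>0) & 0x1 = 0
len signed 5b, MSB=1: 19 - 32 = -13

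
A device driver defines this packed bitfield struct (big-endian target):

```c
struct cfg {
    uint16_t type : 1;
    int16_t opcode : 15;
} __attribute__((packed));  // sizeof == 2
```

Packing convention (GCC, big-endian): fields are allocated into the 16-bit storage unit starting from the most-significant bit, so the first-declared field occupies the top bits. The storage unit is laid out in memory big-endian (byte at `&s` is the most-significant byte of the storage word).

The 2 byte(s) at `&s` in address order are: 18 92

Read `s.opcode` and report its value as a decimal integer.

[0]=0x18 [1]=0x92 (big-endian) → word 0x1892
type [15+:1] = (word>>15) & 0x1 = 0
opcode [0+:15] = (word>>0) & 0x7fff = 6290  ←
opcode signed 15b, MSB=0: value = 6290

6290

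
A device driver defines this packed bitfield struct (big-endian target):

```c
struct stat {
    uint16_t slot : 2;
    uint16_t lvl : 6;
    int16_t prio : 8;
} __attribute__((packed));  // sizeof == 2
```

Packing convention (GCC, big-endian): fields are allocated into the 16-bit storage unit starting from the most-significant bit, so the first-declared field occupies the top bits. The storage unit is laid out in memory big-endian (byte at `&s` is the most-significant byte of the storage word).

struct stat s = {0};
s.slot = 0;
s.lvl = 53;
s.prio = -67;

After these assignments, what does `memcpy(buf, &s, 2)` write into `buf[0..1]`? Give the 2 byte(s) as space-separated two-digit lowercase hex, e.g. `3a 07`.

35 bd

[14+:2] slot=0 & 0x3 = 0x0; word=0x0000
[8+:6] lvl=53 & 0x3f = 0x35; word=0x3500
[0+:8] prio=-67 & 0xff = 0xbd; word=0x35bd
word = 0x35bd → big-endian bytes:
  [0]=0x35  [1]=0xbd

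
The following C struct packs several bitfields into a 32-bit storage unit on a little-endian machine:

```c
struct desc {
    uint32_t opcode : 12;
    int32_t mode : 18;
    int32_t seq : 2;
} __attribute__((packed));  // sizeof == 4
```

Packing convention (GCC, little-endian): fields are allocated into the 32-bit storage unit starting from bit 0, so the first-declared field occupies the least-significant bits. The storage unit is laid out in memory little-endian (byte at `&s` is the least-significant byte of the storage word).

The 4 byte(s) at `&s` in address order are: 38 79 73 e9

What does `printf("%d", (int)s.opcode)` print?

[0]=0x38 [1]=0x79 [2]=0x73 [3]=0xe9 (little-endian) → word 0xe9737938
opcode [0+:12] = (word>>0) & 0xfff = 2360  ←
mode [12+:18] = (word>>12) & 0x3ffff = 169783
seq [30+:2] = (word>>30) & 0x3 = 3

2360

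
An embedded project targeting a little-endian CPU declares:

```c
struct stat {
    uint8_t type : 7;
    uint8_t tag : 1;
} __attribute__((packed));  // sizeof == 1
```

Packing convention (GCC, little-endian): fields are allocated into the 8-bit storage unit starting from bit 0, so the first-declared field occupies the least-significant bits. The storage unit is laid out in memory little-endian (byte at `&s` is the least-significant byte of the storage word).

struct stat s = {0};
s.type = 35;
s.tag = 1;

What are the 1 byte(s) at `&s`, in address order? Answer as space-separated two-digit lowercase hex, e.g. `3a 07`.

a3

type:7 = 35 → 0x23 << 0 → word 0x23
tag:1 = 1 → 0x1 << 7 → word 0xa3
word = 0xa3 → little-endian bytes:
  [0]=0xa3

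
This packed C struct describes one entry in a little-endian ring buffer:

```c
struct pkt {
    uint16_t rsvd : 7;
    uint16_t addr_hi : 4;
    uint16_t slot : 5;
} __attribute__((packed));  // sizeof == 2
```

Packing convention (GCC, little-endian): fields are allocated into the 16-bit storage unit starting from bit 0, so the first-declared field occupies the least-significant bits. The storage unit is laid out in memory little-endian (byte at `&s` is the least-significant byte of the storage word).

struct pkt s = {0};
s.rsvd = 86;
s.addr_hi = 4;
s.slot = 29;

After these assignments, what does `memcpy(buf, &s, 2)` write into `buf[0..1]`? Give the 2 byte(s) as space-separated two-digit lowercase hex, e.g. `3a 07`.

56 ea

[0+:7] rsvd=86 & 0x7f = 0x56; word=0x0056
[7+:4] addr_hi=4 & 0xf = 0x4; word=0x0256
[11+:5] slot=29 & 0x1f = 0x1d; word=0xea56
word = 0xea56 → little-endian bytes:
  [0]=0x56  [1]=0xea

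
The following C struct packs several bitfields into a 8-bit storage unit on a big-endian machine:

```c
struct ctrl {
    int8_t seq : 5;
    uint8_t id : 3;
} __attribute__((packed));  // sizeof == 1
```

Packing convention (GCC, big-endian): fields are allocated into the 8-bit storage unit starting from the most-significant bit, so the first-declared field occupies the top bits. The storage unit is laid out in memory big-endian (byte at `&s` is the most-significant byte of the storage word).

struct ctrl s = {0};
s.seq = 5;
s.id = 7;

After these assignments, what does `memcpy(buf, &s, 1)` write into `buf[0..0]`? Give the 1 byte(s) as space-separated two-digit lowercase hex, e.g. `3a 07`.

2f

seq:5 = 5 → 0x5 << 3 → word 0x28
id:3 = 7 → 0x7 << 0 → word 0x2f
word = 0x2f → big-endian bytes:
  [0]=0x2f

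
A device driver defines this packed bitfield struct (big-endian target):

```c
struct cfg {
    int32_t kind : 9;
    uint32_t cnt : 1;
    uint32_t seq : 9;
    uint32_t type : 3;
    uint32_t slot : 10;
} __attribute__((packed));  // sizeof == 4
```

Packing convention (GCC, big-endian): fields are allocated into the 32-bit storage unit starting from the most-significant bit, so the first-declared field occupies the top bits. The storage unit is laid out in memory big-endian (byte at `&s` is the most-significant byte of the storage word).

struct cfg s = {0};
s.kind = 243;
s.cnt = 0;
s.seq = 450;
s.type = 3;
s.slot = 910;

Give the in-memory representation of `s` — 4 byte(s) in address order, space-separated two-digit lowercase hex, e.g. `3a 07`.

kind (9b) val=243 bits=0xf3 at bit 23: 0x79800000
cnt (1b) val=0 bits=0x0 at bit 22: 0x79800000
seq (9b) val=450 bits=0x1c2 at bit 13: 0x79b84000
type (3b) val=3 bits=0x3 at bit 10: 0x79b84c00
slot (10b) val=910 bits=0x38e at bit 0: 0x79b84f8e
word = 0x79b84f8e → big-endian bytes:
  [0]=0x79  [1]=0xb8  [2]=0x4f  [3]=0x8e

79 b8 4f 8e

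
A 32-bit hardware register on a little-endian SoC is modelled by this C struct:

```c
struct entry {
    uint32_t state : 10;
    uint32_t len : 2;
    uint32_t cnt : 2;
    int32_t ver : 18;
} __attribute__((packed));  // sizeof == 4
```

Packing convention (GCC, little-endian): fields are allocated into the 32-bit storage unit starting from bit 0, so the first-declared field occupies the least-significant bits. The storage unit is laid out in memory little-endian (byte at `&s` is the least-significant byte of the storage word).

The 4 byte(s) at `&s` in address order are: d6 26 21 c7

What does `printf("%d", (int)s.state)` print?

726

[0]=0xd6 [1]=0x26 [2]=0x21 [3]=0xc7 (little-endian) → word 0xc72126d6
state [0+:10] = (word>>0) & 0x3ff = 726  ←
len [10+:2] = (word>>10) & 0x3 = 1
cnt [12+:2] = (word>>12) & 0x3 = 2
ver [14+:18] = (word>>14) & 0x3ffff = 203908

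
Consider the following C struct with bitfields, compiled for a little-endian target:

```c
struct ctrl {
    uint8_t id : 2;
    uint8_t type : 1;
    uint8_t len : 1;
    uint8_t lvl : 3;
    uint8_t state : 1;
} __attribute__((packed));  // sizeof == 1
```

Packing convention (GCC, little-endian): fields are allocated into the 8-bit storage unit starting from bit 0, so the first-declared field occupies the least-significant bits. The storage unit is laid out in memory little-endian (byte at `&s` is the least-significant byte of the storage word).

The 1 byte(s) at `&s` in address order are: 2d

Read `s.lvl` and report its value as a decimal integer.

[0]=0x2d (little-endian) → word 0x2d
id:2 @ bit 0 → (0x2d>>0)&0x3 = 0x1
type:1 @ bit 2 → (0x2d>>2)&0x1 = 0x1
len:1 @ bit 3 → (0x2d>>3)&0x1 = 0x1
lvl:3 @ bit 4 → (0x2d>>4)&0x7 = 0x2  ←
state:1 @ bit 7 → (0x2d>>7)&0x1 = 0x0

2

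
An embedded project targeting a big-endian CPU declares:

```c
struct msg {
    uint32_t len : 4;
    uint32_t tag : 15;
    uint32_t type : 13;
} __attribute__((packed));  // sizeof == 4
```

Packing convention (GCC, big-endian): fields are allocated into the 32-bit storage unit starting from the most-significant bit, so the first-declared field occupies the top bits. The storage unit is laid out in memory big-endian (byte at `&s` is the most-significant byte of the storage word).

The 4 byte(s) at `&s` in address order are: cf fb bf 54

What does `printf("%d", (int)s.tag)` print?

[0]=0xcf [1]=0xfb [2]=0xbf [3]=0x54 (big-endian) → word 0xcffbbf54
len:4 @ bit 28 → (0xcffbbf54>>28)&0xf = 0xc
tag:15 @ bit 13 → (0xcffbbf54>>13)&0x7fff = 0x7fdd  ←
type:13 @ bit 0 → (0xcffbbf54>>0)&0x1fff = 0x1f54

32733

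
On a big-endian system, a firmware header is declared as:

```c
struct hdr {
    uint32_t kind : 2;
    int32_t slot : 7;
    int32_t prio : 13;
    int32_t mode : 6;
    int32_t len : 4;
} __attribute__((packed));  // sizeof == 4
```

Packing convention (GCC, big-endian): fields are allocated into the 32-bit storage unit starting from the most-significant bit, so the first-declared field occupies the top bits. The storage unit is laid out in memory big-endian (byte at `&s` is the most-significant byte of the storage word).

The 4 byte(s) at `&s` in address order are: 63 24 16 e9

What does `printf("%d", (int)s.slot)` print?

[0]=0x63 [1]=0x24 [2]=0x16 [3]=0xe9 (big-endian) → word 0x632416e9
kind [30+:2] = (word>>30) & 0x3 = 1
slot [23+:7] = (word>>23) & 0x7f = 70  ←
prio [10+:13] = (word>>10) & 0x1fff = 2309
mode [4+:6] = (word>>4) & 0x3f = 46
len [0+:4] = (word>>0) & 0xf = 9
slot signed 7b, MSB=1: 70 - 128 = -58

-58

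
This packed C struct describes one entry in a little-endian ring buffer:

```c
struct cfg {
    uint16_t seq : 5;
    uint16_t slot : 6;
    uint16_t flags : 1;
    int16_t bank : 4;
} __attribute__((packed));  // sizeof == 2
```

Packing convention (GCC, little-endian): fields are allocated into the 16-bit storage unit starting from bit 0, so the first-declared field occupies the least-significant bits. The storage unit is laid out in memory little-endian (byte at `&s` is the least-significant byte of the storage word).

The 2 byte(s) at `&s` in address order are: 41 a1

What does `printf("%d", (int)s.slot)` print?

[0]=0x41 [1]=0xa1 (little-endian) → word 0xa141
seq:5 @ bit 0 → (0xa141>>0)&0x1f = 0x1
slot:6 @ bit 5 → (0xa141>>5)&0x3f = 0xa  ←
flags:1 @ bit 11 → (0xa141>>11)&0x1 = 0x0
bank:4 @ bit 12 → (0xa141>>12)&0xf = 0xa

10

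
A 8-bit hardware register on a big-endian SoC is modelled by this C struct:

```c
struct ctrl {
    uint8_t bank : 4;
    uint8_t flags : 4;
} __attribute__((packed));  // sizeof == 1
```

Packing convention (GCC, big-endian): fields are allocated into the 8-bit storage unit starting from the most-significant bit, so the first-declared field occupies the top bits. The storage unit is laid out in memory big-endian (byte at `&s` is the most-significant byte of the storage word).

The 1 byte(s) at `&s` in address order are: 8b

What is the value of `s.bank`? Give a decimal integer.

8

[0]=0x8b (big-endian) → word 0x8b
bank [4+:4] = (word>>4) & 0xf = 8  ←
flags [0+:4] = (word>>0) & 0xf = 11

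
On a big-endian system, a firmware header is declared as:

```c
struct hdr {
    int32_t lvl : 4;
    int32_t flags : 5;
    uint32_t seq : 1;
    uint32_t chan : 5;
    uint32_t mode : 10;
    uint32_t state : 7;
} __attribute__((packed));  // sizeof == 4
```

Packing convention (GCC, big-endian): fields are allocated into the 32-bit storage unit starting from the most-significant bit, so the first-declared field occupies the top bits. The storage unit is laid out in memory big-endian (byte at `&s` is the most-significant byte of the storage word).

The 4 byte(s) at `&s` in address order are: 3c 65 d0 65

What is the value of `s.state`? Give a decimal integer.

[0]=0x3c [1]=0x65 [2]=0xd0 [3]=0x65 (big-endian) → word 0x3c65d065
lvl:4 @ bit 28 → (0x3c65d065>>28)&0xf = 0x3
flags:5 @ bit 23 → (0x3c65d065>>23)&0x1f = 0x18
seq:1 @ bit 22 → (0x3c65d065>>22)&0x1 = 0x1
chan:5 @ bit 17 → (0x3c65d065>>17)&0x1f = 0x12
mode:10 @ bit 7 → (0x3c65d065>>7)&0x3ff = 0x3a0
state:7 @ bit 0 → (0x3c65d065>>0)&0x7f = 0x65  ←

101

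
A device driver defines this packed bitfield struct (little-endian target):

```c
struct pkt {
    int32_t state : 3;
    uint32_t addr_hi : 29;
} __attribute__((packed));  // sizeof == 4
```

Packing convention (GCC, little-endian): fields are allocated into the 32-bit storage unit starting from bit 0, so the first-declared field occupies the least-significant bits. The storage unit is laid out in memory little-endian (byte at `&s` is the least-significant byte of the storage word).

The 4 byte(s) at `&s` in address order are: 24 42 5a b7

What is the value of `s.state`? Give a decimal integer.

[0]=0x24 [1]=0x42 [2]=0x5a [3]=0xb7 (little-endian) → word 0xb75a4224
state [0+:3] = (word>>0) & 0x7 = 4  ←
addr_hi [3+:29] = (word>>3) & 0x1fffffff = 384518212
state signed 3b, MSB=1: 4 - 8 = -4

-4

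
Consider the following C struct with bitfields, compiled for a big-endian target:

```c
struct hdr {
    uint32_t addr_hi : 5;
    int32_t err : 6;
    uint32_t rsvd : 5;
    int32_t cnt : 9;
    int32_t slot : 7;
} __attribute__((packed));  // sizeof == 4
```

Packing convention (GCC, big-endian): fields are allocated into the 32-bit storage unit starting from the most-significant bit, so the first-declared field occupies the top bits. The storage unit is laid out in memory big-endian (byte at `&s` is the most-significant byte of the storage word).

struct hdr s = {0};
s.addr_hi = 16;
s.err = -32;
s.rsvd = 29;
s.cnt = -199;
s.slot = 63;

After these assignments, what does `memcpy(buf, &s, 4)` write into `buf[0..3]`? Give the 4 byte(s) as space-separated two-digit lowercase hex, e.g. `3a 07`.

84 1d 9c bf

addr_hi:5 = 16 → 0x10 << 27 → word 0x80000000
err:6 = -32 → 0x20 << 21 → word 0x84000000
rsvd:5 = 29 → 0x1d << 16 → word 0x841d0000
cnt:9 = -199 → 0x139 << 7 → word 0x841d9c80
slot:7 = 63 → 0x3f << 0 → word 0x841d9cbf
word = 0x841d9cbf → big-endian bytes:
  [0]=0x84  [1]=0x1d  [2]=0x9c  [3]=0xbf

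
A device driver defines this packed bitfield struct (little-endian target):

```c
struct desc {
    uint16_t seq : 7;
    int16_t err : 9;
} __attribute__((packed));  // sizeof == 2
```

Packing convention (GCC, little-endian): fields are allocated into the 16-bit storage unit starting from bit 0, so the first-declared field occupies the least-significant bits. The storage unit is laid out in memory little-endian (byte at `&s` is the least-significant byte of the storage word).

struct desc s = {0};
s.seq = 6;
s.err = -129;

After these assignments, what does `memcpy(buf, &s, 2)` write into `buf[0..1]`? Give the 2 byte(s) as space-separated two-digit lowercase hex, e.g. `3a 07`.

86 bf

seq:7 = 6 → 0x6 << 0 → word 0x0006
err:9 = -129 → 0x17f << 7 → word 0xbf86
word = 0xbf86 → little-endian bytes:
  [0]=0x86  [1]=0xbf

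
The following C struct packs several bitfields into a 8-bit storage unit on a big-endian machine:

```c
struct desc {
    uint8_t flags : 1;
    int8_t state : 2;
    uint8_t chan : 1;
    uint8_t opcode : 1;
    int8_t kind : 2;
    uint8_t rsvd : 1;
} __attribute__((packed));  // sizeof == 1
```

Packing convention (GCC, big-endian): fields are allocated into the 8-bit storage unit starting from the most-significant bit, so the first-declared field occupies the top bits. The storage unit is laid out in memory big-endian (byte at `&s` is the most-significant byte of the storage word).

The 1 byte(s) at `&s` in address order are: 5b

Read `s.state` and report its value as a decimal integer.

[0]=0x5b (big-endian) → word 0x5b
flags [7+:1] = (word>>7) & 0x1 = 0
state [5+:2] = (word>>5) & 0x3 = 2  ←
chan [4+:1] = (word>>4) & 0x1 = 1
opcode [3+:1] = (word>>3) & 0x1 = 1
kind [1+:2] = (word>>1) & 0x3 = 1
rsvd [0+:1] = (word>>0) & 0x1 = 1
state signed 2b, MSB=1: 2 - 4 = -2

-2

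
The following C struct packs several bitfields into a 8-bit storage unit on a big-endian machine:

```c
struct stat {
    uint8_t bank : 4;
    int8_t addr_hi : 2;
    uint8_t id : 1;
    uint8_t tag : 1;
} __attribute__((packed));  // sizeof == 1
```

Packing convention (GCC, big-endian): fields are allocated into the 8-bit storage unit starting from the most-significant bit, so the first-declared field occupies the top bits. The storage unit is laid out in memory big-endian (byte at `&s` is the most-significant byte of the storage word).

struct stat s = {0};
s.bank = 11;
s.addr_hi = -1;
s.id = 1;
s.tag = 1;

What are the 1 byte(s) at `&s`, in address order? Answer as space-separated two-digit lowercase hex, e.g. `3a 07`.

[4+:4] bank=11 & 0xf = 0xb; word=0xb0
[2+:2] addr_hi=-1 & 0x3 = 0x3; word=0xbc
[1+:1] id=1 & 0x1 = 0x1; word=0xbe
[0+:1] tag=1 & 0x1 = 0x1; word=0xbf
word = 0xbf → big-endian bytes:
  [0]=0xbf

bf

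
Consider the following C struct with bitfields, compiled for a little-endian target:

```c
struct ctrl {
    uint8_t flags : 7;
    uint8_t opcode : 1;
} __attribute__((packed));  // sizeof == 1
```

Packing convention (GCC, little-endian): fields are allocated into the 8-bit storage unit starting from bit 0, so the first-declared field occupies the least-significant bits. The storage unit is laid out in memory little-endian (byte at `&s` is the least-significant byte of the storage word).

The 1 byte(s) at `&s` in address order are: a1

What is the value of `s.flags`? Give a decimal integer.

33

[0]=0xa1 (little-endian) → word 0xa1
flags:7 @ bit 0 → (0xa1>>0)&0x7f = 0x21  ←
opcode:1 @ bit 7 → (0xa1>>7)&0x1 = 0x1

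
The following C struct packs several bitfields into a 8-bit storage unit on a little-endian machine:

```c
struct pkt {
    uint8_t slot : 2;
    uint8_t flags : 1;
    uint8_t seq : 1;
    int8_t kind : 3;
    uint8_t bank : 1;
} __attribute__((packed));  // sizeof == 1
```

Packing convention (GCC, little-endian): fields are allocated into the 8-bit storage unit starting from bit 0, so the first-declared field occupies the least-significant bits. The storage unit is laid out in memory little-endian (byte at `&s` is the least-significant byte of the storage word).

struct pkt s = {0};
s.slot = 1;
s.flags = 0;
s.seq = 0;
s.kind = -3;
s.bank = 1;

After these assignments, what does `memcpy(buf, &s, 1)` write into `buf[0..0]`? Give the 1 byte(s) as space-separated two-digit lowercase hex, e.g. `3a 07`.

d1

slot:2 = 1 → 0x1 << 0 → word 0x01
flags:1 = 0 → 0x0 << 2 → word 0x01
seq:1 = 0 → 0x0 << 3 → word 0x01
kind:3 = -3 → 0x5 << 4 → word 0x51
bank:1 = 1 → 0x1 << 7 → word 0xd1
word = 0xd1 → little-endian bytes:
  [0]=0xd1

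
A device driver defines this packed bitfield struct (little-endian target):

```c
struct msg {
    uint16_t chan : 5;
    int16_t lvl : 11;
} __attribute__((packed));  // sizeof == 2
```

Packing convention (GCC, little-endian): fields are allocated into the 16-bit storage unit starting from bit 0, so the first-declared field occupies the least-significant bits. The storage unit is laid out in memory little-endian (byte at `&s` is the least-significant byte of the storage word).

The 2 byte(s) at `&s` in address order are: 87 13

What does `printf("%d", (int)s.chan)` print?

[0]=0x87 [1]=0x13 (little-endian) → word 0x1387
chan [0+:5] = (word>>0) & 0x1f = 7  ←
lvl [5+:11] = (word>>5) & 0x7ff = 156

7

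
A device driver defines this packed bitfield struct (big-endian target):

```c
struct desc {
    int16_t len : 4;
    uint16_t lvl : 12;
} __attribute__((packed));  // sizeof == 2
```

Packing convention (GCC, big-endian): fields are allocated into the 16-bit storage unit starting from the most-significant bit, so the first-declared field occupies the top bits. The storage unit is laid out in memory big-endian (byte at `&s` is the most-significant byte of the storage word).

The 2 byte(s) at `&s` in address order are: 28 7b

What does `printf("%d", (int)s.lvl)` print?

[0]=0x28 [1]=0x7b (big-endian) → word 0x287b
len:4 @ bit 12 → (0x287b>>12)&0xf = 0x2
lvl:12 @ bit 0 → (0x287b>>0)&0xfff = 0x87b  ←

2171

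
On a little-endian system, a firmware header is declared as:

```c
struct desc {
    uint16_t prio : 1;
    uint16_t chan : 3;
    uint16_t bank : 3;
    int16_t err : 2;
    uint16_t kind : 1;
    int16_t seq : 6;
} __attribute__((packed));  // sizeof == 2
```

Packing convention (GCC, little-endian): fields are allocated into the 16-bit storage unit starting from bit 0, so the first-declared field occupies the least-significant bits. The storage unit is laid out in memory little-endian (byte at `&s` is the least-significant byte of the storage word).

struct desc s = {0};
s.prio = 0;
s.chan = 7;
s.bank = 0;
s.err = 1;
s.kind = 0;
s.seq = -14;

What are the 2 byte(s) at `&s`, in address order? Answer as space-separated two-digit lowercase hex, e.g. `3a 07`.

8e c8

[0+:1] prio=0 & 0x1 = 0x0; word=0x0000
[1+:3] chan=7 & 0x7 = 0x7; word=0x000e
[4+:3] bank=0 & 0x7 = 0x0; word=0x000e
[7+:2] err=1 & 0x3 = 0x1; word=0x008e
[9+:1] kind=0 & 0x1 = 0x0; word=0x008e
[10+:6] seq=-14 & 0x3f = 0x32; word=0xc88e
word = 0xc88e → little-endian bytes:
  [0]=0x8e  [1]=0xc8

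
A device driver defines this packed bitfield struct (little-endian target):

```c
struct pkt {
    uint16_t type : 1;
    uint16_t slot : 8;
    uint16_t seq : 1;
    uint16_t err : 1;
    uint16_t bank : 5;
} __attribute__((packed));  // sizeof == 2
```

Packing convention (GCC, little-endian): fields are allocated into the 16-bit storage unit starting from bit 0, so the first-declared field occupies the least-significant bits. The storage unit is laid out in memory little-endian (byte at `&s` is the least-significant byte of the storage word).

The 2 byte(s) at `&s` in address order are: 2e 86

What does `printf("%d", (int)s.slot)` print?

23

[0]=0x2e [1]=0x86 (little-endian) → word 0x862e
type:1 @ bit 0 → (0x862e>>0)&0x1 = 0x0
slot:8 @ bit 1 → (0x862e>>1)&0xff = 0x17  ←
seq:1 @ bit 9 → (0x862e>>9)&0x1 = 0x1
err:1 @ bit 10 → (0x862e>>10)&0x1 = 0x1
bank:5 @ bit 11 → (0x862e>>11)&0x1f = 0x10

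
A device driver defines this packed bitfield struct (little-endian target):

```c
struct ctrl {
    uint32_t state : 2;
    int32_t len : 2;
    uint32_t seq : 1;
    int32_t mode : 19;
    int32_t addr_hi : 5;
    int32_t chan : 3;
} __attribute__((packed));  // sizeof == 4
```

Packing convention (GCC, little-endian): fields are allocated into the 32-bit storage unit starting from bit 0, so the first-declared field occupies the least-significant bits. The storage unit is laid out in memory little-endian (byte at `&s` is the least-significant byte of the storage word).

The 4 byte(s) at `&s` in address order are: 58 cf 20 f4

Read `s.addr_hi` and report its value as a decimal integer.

[0]=0x58 [1]=0xcf [2]=0x20 [3]=0xf4 (little-endian) → word 0xf420cf58
state [0+:2] = (word>>0) & 0x3 = 0
len [2+:2] = (word>>2) & 0x3 = 2
seq [4+:1] = (word>>4) & 0x1 = 1
mode [5+:19] = (word>>5) & 0x7ffff = 67194
addr_hi [24+:5] = (word>>24) & 0x1f = 20  ←
chan [29+:3] = (word>>29) & 0x7 = 7
addr_hi signed 5b, MSB=1: 20 - 32 = -12

-12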